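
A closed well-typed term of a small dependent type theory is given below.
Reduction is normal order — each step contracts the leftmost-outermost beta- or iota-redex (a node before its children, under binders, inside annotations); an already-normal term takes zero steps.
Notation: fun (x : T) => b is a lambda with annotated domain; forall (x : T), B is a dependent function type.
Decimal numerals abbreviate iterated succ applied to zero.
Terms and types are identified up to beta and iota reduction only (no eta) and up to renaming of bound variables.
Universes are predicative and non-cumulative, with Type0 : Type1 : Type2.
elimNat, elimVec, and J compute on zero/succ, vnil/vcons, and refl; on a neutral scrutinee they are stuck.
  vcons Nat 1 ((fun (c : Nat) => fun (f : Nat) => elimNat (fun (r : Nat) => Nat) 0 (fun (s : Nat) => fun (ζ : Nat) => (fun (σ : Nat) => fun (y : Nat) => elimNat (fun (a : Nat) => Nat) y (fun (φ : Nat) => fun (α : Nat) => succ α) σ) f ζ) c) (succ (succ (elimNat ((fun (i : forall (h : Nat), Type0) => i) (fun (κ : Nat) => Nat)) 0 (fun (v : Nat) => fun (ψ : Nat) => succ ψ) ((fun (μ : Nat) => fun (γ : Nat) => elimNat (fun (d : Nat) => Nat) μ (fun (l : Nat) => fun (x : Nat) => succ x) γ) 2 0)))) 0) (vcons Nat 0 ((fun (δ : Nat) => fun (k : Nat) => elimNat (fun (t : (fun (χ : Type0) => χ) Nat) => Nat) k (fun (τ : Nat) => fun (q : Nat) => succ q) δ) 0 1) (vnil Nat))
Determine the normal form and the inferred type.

resulting normal form:
  vcons Nat 1 0 (vcons Nat 0 1 (vnil Nat))
type:
  Vec Nat 2


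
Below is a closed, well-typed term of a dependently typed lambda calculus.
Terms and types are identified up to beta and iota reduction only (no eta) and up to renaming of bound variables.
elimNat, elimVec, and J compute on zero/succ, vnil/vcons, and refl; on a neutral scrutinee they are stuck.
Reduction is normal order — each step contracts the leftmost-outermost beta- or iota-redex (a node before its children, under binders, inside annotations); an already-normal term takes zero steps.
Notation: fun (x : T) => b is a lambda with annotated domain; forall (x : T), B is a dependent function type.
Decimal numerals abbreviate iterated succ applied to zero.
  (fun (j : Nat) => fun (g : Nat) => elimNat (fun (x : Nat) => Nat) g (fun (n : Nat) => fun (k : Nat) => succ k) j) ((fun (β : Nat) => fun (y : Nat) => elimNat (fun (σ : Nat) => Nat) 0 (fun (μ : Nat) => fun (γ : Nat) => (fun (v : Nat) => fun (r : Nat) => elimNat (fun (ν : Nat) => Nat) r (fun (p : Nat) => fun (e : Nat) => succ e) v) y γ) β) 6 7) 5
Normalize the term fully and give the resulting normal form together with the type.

resulting normal form:
  47
type:
  Nat
observation: reduction starts at a beta-redex, and 294 normal-order steps reach the normal form.


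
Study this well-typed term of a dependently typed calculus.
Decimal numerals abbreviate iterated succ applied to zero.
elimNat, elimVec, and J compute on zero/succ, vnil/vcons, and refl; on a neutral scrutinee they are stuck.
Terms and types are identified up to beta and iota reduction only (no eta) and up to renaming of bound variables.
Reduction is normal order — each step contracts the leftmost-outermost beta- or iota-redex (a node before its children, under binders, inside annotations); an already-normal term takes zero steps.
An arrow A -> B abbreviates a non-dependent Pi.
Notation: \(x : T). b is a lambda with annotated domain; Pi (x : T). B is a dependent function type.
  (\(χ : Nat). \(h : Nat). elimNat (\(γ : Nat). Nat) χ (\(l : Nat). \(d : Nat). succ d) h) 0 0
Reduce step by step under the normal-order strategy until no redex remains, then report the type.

reduction (normal order):
  (\(χ : Nat). \(h : Nat). elimNat (\(γ : Nat). Nat) χ (\(l : Nat). \(d : Nat). succ d) h) 0 0
  ~> (\(χ : Nat). elimNat (\(h : Nat). Nat) 0 (\(γ : Nat). \(l : Nat). succ l) χ) 0
  ~> elimNat (\(χ : Nat). Nat) 0 (\(h : Nat). \(γ : Nat). succ γ) 0
  ~> 0
type:
  Nat


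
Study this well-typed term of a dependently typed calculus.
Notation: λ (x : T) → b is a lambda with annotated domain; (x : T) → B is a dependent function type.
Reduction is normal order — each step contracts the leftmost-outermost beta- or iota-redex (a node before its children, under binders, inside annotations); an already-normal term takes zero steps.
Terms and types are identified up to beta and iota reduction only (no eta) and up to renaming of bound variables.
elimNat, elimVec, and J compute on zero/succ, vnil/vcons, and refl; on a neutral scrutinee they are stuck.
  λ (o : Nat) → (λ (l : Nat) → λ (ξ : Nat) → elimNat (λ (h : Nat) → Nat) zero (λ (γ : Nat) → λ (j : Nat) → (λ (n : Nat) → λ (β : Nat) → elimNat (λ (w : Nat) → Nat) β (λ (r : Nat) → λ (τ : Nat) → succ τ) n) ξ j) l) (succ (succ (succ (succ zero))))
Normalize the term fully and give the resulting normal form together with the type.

normal form:
  λ (o : Nat) → λ (l : Nat) → elimNat (λ (ξ : Nat) → Nat) (elimNat (λ (h : Nat) → Nat) (elimNat (λ (γ : Nat) → Nat) (elimNat (λ (j : Nat) → Nat) zero (λ (n : Nat) → λ (β : Nat) → succ β) l) (λ (w : Nat) → λ (r : Nat) → succ r) l) (λ (τ : Nat) → λ (α : Nat) → succ α) l) (λ (μ : Nat) → λ (ω : Nat) → succ ω) l
inferred type:
  (o : Nat) → (l : Nat) → Nat


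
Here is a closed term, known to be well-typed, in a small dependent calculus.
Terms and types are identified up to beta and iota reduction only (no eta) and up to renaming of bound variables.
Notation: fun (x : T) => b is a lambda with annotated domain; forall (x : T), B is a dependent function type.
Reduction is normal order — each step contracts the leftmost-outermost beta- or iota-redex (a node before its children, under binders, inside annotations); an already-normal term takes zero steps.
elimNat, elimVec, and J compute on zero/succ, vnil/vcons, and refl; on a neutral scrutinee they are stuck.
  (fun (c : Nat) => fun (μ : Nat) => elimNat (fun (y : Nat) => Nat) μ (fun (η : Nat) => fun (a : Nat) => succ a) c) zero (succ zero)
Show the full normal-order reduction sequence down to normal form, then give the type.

normal-order reduction:
  (fun (c : Nat) => fun (μ : Nat) => elimNat (fun (y : Nat) => Nat) μ (fun (η : Nat) => fun (a : Nat) => succ a) c) zero (succ zero)
  ~> (fun (c : Nat) => elimNat (fun (μ : Nat) => Nat) c (fun (y : Nat) => fun (η : Nat) => succ η) zero) (succ zero)
  ~> elimNat (fun (c : Nat) => Nat) (succ zero) (fun (μ : Nat) => fun (y : Nat) => succ y) zero
  ~> succ zero
type:
  Nat


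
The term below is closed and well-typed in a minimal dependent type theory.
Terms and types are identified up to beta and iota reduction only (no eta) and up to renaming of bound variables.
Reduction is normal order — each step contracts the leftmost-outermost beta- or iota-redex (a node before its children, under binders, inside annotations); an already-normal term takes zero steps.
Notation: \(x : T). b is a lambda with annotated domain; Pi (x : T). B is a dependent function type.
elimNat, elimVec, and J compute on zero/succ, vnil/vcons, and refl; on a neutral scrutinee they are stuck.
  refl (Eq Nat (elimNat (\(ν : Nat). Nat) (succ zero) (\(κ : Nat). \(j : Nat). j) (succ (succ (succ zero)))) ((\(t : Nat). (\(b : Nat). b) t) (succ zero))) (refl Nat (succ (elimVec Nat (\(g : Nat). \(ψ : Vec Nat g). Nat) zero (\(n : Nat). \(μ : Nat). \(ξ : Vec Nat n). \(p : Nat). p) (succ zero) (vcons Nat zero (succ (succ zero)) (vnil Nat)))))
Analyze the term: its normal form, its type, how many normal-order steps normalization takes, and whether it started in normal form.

resulting normal form:
  refl (Eq Nat (succ zero) (succ zero)) (refl Nat (succ zero))
type:
  Eq (Eq Nat (succ zero) (succ zero)) (refl Nat (succ zero)) (refl Nat (succ zero))
reduction steps (normal order): 18
already normal: no
first redex: an elimNat iota-redex


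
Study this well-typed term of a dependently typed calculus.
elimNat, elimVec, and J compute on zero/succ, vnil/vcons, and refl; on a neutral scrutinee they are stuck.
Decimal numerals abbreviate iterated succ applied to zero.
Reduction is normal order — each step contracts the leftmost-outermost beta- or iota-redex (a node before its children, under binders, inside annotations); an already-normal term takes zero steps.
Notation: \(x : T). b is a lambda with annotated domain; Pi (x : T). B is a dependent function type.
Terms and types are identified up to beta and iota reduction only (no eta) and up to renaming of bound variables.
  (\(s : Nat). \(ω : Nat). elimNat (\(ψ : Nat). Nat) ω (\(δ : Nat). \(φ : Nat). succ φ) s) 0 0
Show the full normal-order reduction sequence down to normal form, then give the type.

reduction (normal order):
  (\(s : Nat). \(ω : Nat). elimNat (\(ψ : Nat). Nat) ω (\(δ : Nat). \(φ : Nat). succ φ) s) 0 0
  ~> (\(s : Nat). elimNat (\(ω : Nat). Nat) s (\(ψ : Nat). \(δ : Nat). succ δ) 0) 0
  ~> elimNat (\(s : Nat). Nat) 0 (\(ω : Nat). \(ψ : Nat). succ ψ) 0
  ~> 0
type:
  Nat


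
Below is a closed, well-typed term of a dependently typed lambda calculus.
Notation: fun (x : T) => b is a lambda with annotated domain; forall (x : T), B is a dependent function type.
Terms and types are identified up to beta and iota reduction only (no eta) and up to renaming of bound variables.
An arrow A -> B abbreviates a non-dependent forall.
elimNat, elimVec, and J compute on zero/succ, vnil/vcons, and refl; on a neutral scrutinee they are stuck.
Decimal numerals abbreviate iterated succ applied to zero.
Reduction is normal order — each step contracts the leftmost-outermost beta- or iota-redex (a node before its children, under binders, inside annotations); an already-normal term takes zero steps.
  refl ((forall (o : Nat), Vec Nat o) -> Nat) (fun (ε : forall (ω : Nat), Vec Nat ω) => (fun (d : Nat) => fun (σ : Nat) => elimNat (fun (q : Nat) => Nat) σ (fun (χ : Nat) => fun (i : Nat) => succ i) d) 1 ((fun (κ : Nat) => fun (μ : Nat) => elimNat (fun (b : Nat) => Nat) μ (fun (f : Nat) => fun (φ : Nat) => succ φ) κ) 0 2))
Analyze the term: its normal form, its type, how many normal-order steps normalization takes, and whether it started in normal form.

reduced normal form:
  refl ((forall (o : Nat), Vec Nat o) -> Nat) (fun (ε : forall (ω : Nat), Vec Nat ω) => 3)
the term's type:
  Eq ((forall (o : Nat), Vec Nat o) -> Nat) (fun (ε : forall (ω : Nat), Vec Nat ω) => 3) (fun (d : forall (σ : Nat), Vec Nat σ) => 3)
reduction steps (normal order): 9
already normal: no
first contracted redex: a beta-redex


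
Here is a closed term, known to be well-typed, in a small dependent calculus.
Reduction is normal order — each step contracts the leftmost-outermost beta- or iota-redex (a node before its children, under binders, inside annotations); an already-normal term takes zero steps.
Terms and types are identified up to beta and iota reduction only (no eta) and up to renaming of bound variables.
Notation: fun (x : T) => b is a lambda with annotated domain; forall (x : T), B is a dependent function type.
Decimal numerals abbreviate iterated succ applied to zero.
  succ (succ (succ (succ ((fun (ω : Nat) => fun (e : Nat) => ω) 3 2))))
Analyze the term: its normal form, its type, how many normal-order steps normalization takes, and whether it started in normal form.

resulting normal form:
  7
the term's type:
  Nat
reduction steps (normal order): 2
already normal: no
first contracted redex: a beta-redex


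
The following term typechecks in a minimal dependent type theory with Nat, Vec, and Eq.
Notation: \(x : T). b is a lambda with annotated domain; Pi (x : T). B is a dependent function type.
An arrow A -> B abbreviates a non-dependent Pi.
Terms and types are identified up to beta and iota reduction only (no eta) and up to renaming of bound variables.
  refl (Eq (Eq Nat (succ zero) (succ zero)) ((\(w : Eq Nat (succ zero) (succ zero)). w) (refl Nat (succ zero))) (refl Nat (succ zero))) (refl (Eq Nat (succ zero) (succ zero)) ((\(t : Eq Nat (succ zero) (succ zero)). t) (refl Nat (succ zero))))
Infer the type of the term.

inferred type:
  Eq (Eq (Eq Nat (succ zero) (succ zero)) (refl Nat (succ zero)) (refl Nat (succ zero))) (refl (Eq Nat (succ zero) (succ zero)) (refl Nat (succ zero))) (refl (Eq Nat (succ zero) (succ zero)) (refl Nat (succ zero)))


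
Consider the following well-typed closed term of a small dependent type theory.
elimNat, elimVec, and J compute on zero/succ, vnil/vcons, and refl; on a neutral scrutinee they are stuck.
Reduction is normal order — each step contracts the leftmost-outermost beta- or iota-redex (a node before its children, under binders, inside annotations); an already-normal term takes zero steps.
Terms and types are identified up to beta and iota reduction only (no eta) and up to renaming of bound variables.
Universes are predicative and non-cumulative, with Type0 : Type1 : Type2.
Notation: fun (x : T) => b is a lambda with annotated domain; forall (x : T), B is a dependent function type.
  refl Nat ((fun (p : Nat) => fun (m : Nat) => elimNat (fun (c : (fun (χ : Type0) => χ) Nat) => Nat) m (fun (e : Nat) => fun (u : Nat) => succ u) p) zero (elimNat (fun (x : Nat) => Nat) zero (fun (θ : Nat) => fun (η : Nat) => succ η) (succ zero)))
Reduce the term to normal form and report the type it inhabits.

normal form:
  refl Nat (succ zero)
type:
  Eq Nat (succ zero) (succ zero)
observation: reduction starts at a beta-redex, and 7 normal-order steps reach the normal form.


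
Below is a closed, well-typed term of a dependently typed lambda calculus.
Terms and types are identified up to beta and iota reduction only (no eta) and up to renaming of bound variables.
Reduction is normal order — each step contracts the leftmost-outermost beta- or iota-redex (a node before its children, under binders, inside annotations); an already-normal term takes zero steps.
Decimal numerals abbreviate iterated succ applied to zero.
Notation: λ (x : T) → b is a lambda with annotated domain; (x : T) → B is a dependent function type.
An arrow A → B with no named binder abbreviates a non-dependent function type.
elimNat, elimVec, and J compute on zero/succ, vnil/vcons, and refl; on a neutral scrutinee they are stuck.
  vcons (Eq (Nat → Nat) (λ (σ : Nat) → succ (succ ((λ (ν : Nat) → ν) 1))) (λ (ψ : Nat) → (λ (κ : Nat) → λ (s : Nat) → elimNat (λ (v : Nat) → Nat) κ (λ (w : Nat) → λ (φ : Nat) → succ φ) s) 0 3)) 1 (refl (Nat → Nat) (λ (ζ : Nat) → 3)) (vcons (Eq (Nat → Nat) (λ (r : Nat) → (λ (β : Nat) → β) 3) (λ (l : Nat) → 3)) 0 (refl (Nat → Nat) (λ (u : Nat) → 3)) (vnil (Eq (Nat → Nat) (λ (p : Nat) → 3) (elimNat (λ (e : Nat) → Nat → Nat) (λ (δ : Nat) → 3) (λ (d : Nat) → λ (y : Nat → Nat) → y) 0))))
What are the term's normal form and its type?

reduced normal form:
  vcons (Eq (Nat → Nat) (λ (σ : Nat) → 3) (λ (ν : Nat) → 3)) 1 (refl (Nat → Nat) (λ (ψ : Nat) → 3)) (vcons (Eq (Nat → Nat) (λ (κ : Nat) → 3) (λ (s : Nat) → 3)) 0 (refl (Nat → Nat) (λ (v : Nat) → 3)) (vnil (Eq (Nat → Nat) (λ (w : Nat) → 3) (λ (φ : Nat) → 3))))
inferred type:
  Vec (Eq (Nat → Nat) (λ (σ : Nat) → 3) (λ (ν : Nat) → 3)) 2


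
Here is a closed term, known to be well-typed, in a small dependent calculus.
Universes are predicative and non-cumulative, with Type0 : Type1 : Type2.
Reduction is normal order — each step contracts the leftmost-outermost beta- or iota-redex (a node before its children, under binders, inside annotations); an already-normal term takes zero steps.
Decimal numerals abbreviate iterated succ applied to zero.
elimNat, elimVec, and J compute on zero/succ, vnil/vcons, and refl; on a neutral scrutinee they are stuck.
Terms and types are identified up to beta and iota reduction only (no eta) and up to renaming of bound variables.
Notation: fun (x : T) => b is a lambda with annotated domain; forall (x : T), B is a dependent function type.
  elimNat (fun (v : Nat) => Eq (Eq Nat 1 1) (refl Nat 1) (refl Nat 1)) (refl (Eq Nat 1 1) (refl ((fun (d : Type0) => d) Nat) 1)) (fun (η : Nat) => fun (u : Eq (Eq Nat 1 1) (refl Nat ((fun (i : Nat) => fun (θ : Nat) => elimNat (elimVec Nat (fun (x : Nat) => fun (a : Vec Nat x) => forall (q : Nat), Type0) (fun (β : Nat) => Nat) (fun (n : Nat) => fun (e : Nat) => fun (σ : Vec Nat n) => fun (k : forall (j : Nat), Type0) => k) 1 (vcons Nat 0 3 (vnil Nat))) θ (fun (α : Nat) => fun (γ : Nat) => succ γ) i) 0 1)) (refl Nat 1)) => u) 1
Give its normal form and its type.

reduced normal form:
  refl (Eq Nat 1 1) (refl Nat 1)
type:
  Eq (Eq Nat 1 1) (refl Nat 1) (refl Nat 1)
observation: 5 normal-order steps separate the term from its normal form.


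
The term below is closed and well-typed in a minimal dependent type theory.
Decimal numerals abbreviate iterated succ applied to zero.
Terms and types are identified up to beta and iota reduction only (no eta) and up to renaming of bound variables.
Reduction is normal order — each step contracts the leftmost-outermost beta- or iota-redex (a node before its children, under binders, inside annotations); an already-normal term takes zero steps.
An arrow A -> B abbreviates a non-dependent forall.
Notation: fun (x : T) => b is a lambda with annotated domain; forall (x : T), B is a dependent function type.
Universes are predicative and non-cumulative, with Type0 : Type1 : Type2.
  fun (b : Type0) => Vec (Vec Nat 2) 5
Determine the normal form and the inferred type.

reduced normal form:
  fun (b : Type0) => Vec (Vec Nat 2) 5
the term's type:
  Type0 -> Type0
observation: the term is already in normal form.


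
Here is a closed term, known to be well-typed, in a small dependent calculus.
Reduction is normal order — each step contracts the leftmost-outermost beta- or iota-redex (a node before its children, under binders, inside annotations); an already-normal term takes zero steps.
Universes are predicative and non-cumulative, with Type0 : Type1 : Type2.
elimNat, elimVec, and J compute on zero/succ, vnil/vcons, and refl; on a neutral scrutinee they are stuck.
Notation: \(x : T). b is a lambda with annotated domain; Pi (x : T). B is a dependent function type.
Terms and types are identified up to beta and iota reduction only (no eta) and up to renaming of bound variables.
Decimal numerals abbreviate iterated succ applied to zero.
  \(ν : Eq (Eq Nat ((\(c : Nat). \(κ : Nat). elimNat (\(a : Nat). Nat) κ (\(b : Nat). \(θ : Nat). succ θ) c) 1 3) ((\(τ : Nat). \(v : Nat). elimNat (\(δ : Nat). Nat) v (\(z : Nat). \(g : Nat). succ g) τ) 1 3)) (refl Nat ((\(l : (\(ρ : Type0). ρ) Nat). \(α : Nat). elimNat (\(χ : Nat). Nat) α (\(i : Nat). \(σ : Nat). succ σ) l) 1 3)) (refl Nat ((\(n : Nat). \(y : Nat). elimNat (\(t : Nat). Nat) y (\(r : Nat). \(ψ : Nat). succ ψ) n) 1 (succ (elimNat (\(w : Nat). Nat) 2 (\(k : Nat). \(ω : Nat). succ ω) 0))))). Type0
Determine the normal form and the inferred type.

normal form:
  \(ν : Eq (Eq Nat 4 4) (refl Nat 4) (refl Nat 4)). Type0
the term's type:
  Pi (ν : Eq (Eq Nat 4 4) (refl Nat 4) (refl Nat 4)). Type1


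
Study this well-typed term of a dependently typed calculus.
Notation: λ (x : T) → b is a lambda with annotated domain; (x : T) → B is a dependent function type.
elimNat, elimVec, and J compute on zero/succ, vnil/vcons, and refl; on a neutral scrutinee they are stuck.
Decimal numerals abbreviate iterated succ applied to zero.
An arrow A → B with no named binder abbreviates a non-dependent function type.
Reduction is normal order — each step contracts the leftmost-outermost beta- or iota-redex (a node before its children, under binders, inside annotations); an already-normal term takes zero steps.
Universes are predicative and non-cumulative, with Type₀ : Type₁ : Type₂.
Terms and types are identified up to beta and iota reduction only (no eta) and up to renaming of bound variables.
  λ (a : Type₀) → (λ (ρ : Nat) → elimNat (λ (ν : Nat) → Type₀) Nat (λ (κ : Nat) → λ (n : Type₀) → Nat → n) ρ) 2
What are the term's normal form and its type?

reduced normal form:
  λ (a : Type₀) → Nat → Nat → Nat
type:
  Type₀ → Type₀


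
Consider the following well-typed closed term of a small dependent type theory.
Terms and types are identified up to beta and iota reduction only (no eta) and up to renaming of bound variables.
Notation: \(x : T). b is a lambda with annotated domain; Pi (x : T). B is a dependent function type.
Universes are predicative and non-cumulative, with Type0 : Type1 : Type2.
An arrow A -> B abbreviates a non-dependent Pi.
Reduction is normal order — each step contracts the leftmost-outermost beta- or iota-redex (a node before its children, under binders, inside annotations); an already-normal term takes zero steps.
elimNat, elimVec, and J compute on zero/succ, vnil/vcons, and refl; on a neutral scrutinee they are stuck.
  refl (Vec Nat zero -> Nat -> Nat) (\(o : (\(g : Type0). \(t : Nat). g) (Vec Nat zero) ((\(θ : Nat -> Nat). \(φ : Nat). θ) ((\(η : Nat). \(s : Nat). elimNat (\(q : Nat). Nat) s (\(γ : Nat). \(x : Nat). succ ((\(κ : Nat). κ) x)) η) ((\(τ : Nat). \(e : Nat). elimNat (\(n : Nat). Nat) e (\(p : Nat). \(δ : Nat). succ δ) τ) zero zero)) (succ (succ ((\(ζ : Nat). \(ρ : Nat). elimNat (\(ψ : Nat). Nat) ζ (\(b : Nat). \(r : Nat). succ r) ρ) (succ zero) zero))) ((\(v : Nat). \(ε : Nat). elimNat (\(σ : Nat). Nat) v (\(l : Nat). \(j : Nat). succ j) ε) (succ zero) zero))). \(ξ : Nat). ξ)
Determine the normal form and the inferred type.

reduced normal form:
  refl (Vec Nat zero -> Nat -> Nat) (\(o : Vec Nat zero). \(g : Nat). g)
the term's type:
  Eq (Vec Nat zero -> Nat -> Nat) (\(o : Vec Nat zero). \(g : Nat). g) (\(t : Vec Nat zero). \(θ : Nat). θ)
observation: contracting a beta-redex first, the term normalizes in 2 steps.


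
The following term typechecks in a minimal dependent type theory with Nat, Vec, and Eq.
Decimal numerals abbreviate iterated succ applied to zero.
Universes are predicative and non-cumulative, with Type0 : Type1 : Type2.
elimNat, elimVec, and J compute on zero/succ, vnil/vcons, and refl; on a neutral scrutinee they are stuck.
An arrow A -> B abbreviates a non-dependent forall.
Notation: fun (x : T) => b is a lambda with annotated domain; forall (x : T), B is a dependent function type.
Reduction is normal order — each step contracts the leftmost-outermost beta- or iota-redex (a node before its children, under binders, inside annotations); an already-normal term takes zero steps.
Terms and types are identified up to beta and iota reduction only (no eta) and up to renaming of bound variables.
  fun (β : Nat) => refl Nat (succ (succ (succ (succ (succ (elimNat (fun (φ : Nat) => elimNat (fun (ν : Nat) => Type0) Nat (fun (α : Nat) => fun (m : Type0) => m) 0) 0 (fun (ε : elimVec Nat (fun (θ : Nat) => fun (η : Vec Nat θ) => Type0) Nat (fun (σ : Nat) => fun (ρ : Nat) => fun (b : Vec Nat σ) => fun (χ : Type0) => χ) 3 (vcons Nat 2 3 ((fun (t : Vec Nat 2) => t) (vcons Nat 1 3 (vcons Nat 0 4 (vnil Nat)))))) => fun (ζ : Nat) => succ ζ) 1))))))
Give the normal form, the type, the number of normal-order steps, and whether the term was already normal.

reduced normal form:
  fun (β : Nat) => refl Nat 6
inferred type:
  Nat -> Eq Nat 6 6
reduction steps (normal order): 4
already normal: no
first redex: an elimNat iota-redex


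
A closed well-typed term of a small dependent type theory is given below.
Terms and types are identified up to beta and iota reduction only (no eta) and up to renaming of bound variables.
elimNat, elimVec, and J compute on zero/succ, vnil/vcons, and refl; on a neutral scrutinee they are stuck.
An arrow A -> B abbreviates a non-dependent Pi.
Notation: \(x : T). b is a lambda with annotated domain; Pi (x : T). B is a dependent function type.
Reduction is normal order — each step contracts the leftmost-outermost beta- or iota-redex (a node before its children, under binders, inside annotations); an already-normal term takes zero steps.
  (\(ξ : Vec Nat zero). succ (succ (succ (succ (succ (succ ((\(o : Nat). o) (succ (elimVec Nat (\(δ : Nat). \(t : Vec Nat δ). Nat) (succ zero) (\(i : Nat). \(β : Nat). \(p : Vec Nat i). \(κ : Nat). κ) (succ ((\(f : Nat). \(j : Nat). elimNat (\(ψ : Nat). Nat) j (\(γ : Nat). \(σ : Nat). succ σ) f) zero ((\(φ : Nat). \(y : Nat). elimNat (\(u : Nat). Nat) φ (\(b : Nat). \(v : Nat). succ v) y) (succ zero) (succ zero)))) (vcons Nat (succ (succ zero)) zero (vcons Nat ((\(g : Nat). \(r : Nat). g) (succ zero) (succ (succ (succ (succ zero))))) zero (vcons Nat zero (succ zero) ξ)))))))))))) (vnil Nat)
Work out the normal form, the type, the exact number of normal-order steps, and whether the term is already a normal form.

normal form:
  succ (succ (succ (succ (succ (succ (succ (succ zero)))))))
the term's type:
  Nat
steps to reach normal form (normal order): 18
already normal: no
first contracted redex: a beta-redex


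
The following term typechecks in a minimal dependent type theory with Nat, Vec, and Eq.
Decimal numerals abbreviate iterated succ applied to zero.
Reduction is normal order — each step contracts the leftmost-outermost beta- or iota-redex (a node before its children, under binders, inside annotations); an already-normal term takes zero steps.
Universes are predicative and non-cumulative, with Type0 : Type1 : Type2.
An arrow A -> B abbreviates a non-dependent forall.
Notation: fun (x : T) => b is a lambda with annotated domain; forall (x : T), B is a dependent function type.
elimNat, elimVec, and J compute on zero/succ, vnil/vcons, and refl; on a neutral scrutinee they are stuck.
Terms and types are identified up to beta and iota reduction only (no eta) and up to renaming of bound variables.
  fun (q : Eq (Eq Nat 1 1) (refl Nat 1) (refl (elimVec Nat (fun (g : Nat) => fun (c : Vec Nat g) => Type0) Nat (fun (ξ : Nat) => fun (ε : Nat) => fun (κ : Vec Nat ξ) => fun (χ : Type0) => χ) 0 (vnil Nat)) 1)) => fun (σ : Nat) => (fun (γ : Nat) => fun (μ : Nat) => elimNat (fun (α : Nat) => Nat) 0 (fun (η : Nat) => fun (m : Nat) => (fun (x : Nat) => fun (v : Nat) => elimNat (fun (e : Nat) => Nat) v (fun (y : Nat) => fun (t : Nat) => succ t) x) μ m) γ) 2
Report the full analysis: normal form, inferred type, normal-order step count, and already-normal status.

normal form:
  fun (q : Eq (Eq Nat 1 1) (refl Nat 1) (refl Nat 1)) => fun (g : Nat) => fun (c : Nat) => elimNat (fun (ξ : Nat) => Nat) (elimNat (fun (ε : Nat) => Nat) 0 (fun (κ : Nat) => fun (χ : Nat) => succ χ) c) (fun (σ : Nat) => fun (γ : Nat) => succ γ) c
the term's type:
  Eq (Eq Nat 1 1) (refl Nat 1) (refl Nat 1) -> Nat -> Nat -> Nat
reduction steps (normal order): 13
already normal: no
first contracted redex: an elimVec iota-redex


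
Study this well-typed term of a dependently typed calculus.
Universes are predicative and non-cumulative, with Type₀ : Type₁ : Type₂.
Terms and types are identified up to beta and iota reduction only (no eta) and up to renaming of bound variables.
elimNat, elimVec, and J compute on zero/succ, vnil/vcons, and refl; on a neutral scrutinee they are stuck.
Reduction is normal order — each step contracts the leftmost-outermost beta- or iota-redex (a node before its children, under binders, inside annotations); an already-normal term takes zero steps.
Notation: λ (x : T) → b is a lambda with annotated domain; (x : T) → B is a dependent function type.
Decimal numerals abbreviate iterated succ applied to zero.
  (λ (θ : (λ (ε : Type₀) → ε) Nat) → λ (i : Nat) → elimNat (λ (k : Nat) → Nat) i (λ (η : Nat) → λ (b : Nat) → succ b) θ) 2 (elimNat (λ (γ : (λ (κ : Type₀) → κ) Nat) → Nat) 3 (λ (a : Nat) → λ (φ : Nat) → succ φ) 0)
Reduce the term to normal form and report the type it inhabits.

reduced normal form:
  5
type:
  Nat
observation: the leftmost-outermost redex is a beta-redex, and normalization takes 10 steps.


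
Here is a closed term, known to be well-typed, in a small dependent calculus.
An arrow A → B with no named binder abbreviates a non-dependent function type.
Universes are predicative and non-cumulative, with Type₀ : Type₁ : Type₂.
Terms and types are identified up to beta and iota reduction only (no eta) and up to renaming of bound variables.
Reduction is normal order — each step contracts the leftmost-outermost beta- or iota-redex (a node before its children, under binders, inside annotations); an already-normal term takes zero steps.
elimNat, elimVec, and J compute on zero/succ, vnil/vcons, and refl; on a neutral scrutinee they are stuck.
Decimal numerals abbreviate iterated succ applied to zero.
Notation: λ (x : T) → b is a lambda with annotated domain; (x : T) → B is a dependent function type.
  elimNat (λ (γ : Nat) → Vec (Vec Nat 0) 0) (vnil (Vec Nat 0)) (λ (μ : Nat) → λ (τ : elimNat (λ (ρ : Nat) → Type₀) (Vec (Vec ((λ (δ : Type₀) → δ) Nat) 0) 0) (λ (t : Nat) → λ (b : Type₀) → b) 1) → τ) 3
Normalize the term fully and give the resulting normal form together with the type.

reduced normal form:
  vnil (Vec Nat 0)
inferred type:
  Vec (Vec Nat 0) 0
observation: reduction starts at an elimNat iota-redex, and 10 normal-order steps reach the normal form.


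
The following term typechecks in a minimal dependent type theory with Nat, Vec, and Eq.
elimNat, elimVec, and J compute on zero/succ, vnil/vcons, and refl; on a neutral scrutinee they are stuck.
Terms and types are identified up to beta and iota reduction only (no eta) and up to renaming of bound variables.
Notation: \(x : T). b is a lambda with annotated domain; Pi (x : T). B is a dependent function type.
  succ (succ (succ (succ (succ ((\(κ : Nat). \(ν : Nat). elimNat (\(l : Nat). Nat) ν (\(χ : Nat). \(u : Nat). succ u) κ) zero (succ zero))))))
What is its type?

inferred type:
  Nat


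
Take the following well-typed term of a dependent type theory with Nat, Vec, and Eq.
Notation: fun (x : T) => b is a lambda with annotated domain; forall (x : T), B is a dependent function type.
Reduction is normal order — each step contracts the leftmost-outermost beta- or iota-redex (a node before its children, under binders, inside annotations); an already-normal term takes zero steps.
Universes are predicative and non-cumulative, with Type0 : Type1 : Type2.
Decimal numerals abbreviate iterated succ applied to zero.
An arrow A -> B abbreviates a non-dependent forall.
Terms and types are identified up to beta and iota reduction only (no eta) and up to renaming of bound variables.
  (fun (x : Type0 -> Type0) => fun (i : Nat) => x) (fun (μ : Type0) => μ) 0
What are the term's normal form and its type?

normal form:
  fun (x : Type0) => x
inferred type:
  Type0 -> Type0
observation: the term reaches its normal form after 2 normal-order steps.


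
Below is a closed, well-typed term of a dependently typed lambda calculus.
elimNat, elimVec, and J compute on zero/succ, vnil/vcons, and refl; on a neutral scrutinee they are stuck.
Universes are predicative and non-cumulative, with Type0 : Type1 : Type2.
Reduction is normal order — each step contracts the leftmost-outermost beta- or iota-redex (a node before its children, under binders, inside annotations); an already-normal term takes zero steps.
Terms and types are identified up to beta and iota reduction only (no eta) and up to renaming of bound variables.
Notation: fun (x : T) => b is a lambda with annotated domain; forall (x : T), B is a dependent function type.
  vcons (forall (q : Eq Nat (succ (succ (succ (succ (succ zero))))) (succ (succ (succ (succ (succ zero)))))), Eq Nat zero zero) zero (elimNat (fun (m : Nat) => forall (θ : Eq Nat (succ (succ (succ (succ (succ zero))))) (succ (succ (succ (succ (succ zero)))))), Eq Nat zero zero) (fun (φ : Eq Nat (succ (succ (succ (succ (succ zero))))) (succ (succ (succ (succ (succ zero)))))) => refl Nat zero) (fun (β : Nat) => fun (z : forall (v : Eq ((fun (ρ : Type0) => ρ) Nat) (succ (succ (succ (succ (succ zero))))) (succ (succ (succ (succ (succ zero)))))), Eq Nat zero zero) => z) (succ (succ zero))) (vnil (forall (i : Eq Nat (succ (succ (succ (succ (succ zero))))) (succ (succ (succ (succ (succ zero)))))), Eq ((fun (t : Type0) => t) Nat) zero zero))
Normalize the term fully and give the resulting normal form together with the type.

normal form:
  vcons (forall (q : Eq Nat (succ (succ (succ (succ (succ zero))))) (succ (succ (succ (succ (succ zero)))))), Eq Nat zero zero) zero (fun (m : Eq Nat (succ (succ (succ (succ (succ zero))))) (succ (succ (succ (succ (succ zero)))))) => refl Nat zero) (vnil (forall (θ : Eq Nat (succ (succ (succ (succ (succ zero))))) (succ (succ (succ (succ (succ zero)))))), Eq Nat zero zero))
the term's type:
  Vec (forall (q : Eq Nat (succ (succ (succ (succ (succ zero))))) (succ (succ (succ (succ (succ zero)))))), Eq Nat zero zero) (succ zero)


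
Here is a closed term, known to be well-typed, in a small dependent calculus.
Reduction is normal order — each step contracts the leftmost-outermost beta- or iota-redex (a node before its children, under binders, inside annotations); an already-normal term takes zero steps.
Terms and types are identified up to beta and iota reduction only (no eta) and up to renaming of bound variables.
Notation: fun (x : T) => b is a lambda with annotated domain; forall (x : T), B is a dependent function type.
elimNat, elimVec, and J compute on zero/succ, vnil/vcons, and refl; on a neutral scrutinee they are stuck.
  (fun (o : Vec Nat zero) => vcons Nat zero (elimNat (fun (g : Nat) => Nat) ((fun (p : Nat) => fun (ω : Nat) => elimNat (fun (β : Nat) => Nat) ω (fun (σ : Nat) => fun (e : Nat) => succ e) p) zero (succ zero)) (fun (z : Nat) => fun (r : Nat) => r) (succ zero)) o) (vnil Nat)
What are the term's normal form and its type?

normal form:
  vcons Nat zero (succ zero) (vnil Nat)
inferred type:
  Vec Nat (succ zero)
observation: the first redex contracted is a beta-redex; the normal form is reached in 8 normal-order steps.


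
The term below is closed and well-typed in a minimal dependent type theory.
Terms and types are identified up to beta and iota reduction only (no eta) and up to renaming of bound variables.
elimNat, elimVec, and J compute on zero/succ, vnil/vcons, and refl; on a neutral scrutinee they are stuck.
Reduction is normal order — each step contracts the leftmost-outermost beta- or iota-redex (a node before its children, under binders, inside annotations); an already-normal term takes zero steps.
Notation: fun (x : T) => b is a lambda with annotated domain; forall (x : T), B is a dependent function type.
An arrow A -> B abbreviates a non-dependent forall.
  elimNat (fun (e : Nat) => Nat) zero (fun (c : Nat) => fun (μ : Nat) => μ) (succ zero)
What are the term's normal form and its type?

normal form:
  zero
inferred type:
  Nat
observation: normalization takes exactly 4 steps under the normal-order strategy.


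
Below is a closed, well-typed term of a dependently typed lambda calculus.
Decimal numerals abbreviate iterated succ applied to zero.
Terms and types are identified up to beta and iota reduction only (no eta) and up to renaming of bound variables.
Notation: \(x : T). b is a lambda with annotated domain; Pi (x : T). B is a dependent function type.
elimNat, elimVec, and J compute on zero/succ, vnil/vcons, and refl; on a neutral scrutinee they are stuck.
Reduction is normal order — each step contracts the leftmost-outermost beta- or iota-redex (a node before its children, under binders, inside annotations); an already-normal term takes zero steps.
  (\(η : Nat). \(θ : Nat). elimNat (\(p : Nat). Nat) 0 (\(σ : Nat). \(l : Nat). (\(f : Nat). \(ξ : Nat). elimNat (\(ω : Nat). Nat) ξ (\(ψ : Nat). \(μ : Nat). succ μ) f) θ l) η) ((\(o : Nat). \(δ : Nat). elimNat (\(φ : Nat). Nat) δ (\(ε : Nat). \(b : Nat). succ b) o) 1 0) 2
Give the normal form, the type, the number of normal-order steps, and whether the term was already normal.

normal form:
  2
type:
  Nat
normal-order step count: 21
term was already normal: no
first contracted redex: a beta-redex


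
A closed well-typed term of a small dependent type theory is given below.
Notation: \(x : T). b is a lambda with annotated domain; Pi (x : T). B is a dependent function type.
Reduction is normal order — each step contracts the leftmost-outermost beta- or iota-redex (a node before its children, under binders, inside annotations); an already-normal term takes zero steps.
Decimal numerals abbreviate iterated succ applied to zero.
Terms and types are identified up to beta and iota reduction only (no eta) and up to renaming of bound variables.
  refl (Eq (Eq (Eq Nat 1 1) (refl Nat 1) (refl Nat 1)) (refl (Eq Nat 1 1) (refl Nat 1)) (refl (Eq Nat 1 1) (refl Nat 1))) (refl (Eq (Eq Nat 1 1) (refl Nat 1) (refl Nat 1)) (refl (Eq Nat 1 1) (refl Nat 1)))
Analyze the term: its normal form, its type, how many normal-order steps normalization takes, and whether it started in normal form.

normal form:
  refl (Eq (Eq (Eq Nat 1 1) (refl Nat 1) (refl Nat 1)) (refl (Eq Nat 1 1) (refl Nat 1)) (refl (Eq Nat 1 1) (refl Nat 1))) (refl (Eq (Eq Nat 1 1) (refl Nat 1) (refl Nat 1)) (refl (Eq Nat 1 1) (refl Nat 1)))
type:
  Eq (Eq (Eq (Eq Nat 1 1) (refl Nat 1) (refl Nat 1)) (refl (Eq Nat 1 1) (refl Nat 1)) (refl (Eq Nat 1 1) (refl Nat 1))) (refl (Eq (Eq Nat 1 1) (refl Nat 1) (refl Nat 1)) (refl (Eq Nat 1 1) (refl Nat 1))) (refl (Eq (Eq Nat 1 1) (refl Nat 1) (refl Nat 1)) (refl (Eq Nat 1 1) (refl Nat 1)))
normal-order step count: 0
started in normal form: yes


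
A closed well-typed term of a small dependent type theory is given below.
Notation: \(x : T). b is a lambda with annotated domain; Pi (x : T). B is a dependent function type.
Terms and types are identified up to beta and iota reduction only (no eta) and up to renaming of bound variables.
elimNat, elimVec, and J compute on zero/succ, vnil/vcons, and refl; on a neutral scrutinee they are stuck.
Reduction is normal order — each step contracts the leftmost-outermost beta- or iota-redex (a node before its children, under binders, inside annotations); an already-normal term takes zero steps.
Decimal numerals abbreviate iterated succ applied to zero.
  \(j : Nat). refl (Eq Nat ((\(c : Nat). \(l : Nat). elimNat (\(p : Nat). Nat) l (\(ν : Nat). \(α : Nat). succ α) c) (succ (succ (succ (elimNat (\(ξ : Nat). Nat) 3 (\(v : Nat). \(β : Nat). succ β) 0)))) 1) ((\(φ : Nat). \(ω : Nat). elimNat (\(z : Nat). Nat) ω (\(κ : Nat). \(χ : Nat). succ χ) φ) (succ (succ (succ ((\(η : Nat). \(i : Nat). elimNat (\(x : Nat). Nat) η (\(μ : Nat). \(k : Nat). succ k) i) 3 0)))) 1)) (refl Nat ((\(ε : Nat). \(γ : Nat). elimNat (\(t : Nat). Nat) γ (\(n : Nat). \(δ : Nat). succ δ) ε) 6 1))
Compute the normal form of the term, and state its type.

resulting normal form:
  \(j : Nat). refl (Eq Nat 7 7) (refl Nat 7)
the term's type:
  Pi (j : Nat). Eq (Eq Nat 7 7) (refl Nat 7) (refl Nat 7)
observation: normalization takes exactly 67 steps under the normal-order strategy.


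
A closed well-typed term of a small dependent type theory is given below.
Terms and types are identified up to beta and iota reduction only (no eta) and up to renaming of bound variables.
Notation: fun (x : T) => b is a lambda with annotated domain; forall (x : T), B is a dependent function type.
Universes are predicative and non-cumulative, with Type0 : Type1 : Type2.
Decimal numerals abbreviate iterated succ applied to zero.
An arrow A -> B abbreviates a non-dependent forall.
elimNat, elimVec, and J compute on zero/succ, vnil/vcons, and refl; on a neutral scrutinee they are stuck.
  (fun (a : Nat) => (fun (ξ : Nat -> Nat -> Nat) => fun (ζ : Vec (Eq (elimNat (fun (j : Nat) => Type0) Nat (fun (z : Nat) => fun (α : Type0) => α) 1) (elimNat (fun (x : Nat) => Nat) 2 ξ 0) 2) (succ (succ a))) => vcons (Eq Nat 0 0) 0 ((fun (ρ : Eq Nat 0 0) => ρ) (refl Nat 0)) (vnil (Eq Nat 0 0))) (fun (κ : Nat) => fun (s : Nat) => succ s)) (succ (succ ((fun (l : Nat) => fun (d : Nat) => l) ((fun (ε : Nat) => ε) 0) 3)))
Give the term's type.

inferred type:
  Vec (Eq Nat 2 2) 4 -> Vec (Eq Nat 0 0) 1


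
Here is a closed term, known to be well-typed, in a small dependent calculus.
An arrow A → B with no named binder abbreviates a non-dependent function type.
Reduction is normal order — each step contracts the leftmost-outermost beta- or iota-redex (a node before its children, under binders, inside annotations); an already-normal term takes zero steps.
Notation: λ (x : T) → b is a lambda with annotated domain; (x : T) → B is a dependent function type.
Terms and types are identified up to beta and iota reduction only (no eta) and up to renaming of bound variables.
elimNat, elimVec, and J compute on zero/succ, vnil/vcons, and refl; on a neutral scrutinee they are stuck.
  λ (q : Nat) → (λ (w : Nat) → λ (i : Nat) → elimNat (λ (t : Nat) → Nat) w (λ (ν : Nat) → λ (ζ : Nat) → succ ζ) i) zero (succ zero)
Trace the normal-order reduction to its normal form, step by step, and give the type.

normal-order reduction sequence:
  λ (q : Nat) → (λ (w : Nat) → λ (i : Nat) → elimNat (λ (t : Nat) → Nat) w (λ (ν : Nat) → λ (ζ : Nat) → succ ζ) i) zero (succ zero)
  ~> λ (q : Nat) → (λ (w : Nat) → elimNat (λ (i : Nat) → Nat) zero (λ (t : Nat) → λ (ν : Nat) → succ ν) w) (succ zero)
  ~> λ (q : Nat) → elimNat (λ (w : Nat) → Nat) zero (λ (i : Nat) → λ (t : Nat) → succ t) (succ zero)
  ~> λ (q : Nat) → (λ (w : Nat) → λ (i : Nat) → succ i) zero (elimNat (λ (t : Nat) → Nat) zero (λ (ν : Nat) → λ (ζ : Nat) → succ ζ) zero)
  ~> λ (q : Nat) → (λ (w : Nat) → succ w) (elimNat (λ (i : Nat) → Nat) zero (λ (t : Nat) → λ (ν : Nat) → succ ν) zero)
  ~> λ (q : Nat) → succ (elimNat (λ (w : Nat) → Nat) zero (λ (i : Nat) → λ (t : Nat) → succ t) zero)
  ~> λ (q : Nat) → succ zero
type:
  Nat → Nat
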